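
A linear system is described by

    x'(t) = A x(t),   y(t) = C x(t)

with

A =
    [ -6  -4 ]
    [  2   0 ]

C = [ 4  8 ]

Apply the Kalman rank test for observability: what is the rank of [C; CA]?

CA = [[-8, -16]]
Observability matrix O = [C; CA] = [[4, 8], [-8, -16]]
Every row of O is a scalar multiple of row 1 = [4, 8] (multipliers 1, -2), so the rows span a one-dimensional space.
O ≠ 0, hence rank(O) = 1.
rank(O) = 1 < n = 2, so the pair (A, C) is not completely observable.

1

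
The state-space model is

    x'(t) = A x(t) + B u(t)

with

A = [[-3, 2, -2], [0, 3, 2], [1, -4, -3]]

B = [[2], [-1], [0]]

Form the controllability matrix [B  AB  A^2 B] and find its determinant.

AB = [[-8], [-3], [6]]
A^2B = [[6], [3], [-14]]
Controllability matrix C = [B  AB  A^2B] = [[2, -8, 6], [-1, -3, 3], [0, 6, -14]]
Expanding along the first row, det(C) = 2·((-3)·(-14) - 3·6) - (-8)·((-1)·(-14) - 3·0) + 6·((-1)·6 - (-3)·0) = 2·24 - (-8)·14 + 6·(-6) = 124
Since det(C) ≠ 0, rank(C) = 3 and the system is completely controllable.

124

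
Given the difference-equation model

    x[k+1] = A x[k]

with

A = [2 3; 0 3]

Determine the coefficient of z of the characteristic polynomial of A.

For a 2×2 matrix, det(zI - A) = z^2 - (tr A)z + det A.
tr A = 5, det A = 6.
So p(z) = z^2 - 5z + 6.
The coefficient of z is -5.

-5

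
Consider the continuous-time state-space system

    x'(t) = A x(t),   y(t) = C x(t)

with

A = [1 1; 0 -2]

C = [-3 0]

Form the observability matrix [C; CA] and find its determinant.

CA = [[-3, -3]]
Observability matrix O = [C; CA] = [[-3, 0], [-3, -3]]
det(O) = (-3)·(-3) - 0·(-3) = 9 - 0 = 9
Since det(O) ≠ 0, rank(O) = 2 and the system is completely observable.

9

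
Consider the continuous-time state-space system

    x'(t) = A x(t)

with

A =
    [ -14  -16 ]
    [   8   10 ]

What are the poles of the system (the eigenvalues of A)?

det(sI - A) = s^2 - (tr A)s + det A, with tr A = (-14) + 10 = -4 and det A = (-14)·10 - (-16)·8 = -140 - (-128) = -12.
So p(s) = det(sI - A) = s^2 + 4s - 12.
Factor s^2 + 4s - 12: two numbers with sum -4 and product -12 are 2 and -6, so s^2 + 4s - 12 = (s - 2)(s + 6).
Hence p(s) = (s - 2) (s + 6), with roots -6, 2.
At least one eigenvalue has non-negative real part, so the system is not asymptotically stable.

-6, 2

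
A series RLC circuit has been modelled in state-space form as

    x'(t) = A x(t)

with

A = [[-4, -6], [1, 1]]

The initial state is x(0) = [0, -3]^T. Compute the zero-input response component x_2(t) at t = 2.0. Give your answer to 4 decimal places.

-1.1081

det(sI - A) = s^2 - (tr A)s + det A, with tr A = (-4) + 1 = -3 and det A = (-4)·1 - (-6)·1 = -4 - (-6) = 2.
So p(s) = det(sI - A) = s^2 + 3s + 2.
Factor s^2 + 3s + 2: two numbers with sum -3 and product 2 are -1 and -2, so s^2 + 3s + 2 = (s + 1)(s + 2).
Hence p(s) = (s + 1) (s + 2), with roots -2, -1.
The eigenvalues -2, -1 are distinct and real, so A is diagonalisable and x(t) = e^{At} x(0) = V diag(e^{λ_i t}) V^{-1} x(0), where the columns of V are the eigenvectors.
λ = -2: A - (-2)I = [[-2, -6], [1, 3]]. Row 1 gives (-2)·v1 + (-6)·v2 = 0, so take v_1 = [-3, 1]^T.
λ = -1: A - (-1)I = [[-3, -6], [1, 2]]. Row 1 gives (-3)·v1 + (-6)·v2 = 0, so take v_2 = [-2, 1]^T.
V = [v_1 v_2] = [[-3, -2], [1, 1]] has det V = -1, so V^{-1} = adj(V)/det V = [[-1, -2], [1, 3]].
Modal coordinates z(0) = V^{-1} x(0): (-1)·0 + (-2)·(-3) = 6; 1·0 + 3·(-3) = -9; so z(0) = [6, -9]^T.
x_2(t) = Σ_i (v_i)_2 · z_i(0) · e^{λ_i t} (row 2 of V times the modal terms).
x_2(2.0) = 1·6·e^{-2·2.0} + 1·(-9)·e^{-1·2.0} = 6·0.018316 + (-9)·0.135335 = -1.1081.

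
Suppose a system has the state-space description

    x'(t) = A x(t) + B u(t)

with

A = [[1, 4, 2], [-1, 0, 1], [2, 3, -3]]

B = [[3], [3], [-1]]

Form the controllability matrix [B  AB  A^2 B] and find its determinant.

3355

AB = [[13], [-4], [18]]
A^2B = [[33], [5], [-40]]
Controllability matrix C = [B  AB  A^2B] = [[3, 13, 33], [3, -4, 5], [-1, 18, -40]]
Expanding along the first row, det(C) = 3·((-4)·(-40) - 5·18) - 13·(3·(-40) - 5·(-1)) + 33·(3·18 - (-4)·(-1)) = 3·70 - 13·(-115) + 33·50 = 3355
Since det(C) ≠ 0, rank(C) = 3 and the system is completely controllable.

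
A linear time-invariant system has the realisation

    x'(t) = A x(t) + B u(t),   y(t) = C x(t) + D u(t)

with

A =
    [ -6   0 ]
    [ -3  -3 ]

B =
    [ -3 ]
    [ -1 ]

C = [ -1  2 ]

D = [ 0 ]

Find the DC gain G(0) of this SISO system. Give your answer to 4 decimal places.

0.8333

G(0) = C(-A)^{-1}B + D = -C A^{-1} B + D.
det A = 18, so A^{-1} = (1/18)·adj(A) = [[-1/6, 0], [1/6, -1/3]]
A^{-1} B = [1/2, -1/6]^T
C A^{-1} B = -5/6
G(0) = D - C A^{-1} B = 0 - (-5/6) = 5/6 ≈ 0.8333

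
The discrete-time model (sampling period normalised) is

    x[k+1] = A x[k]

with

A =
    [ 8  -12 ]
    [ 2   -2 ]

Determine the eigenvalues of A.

2, 4

det(zI - A) = z^2 - (tr A)z + det A, with tr A = 8 + (-2) = 6 and det A = 8·(-2) - (-12)·2 = -16 - (-24) = 8.
So p(z) = det(zI - A) = z^2 - 6z + 8.
Factor z^2 - 6z + 8: two numbers with sum 6 and product 8 are 4 and 2, so z^2 - 6z + 8 = (z - 4)(z - 2).
Hence p(z) = (z - 4) (z - 2), with roots 2, 4.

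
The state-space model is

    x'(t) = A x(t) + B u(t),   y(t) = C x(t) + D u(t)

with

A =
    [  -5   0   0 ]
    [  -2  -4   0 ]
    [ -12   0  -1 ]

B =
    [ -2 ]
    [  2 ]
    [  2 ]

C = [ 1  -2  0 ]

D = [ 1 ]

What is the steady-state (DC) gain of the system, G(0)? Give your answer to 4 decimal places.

G(0) = C(-A)^{-1}B + D = -C A^{-1} B + D.
det A = -20, so A^{-1} = (1/-20)·adj(A) = [[-1/5, 0, 0], [1/10, -1/4, 0], [12/5, 0, -1]]
A^{-1} B = [2/5, -7/10, -34/5]^T
C A^{-1} B = 9/5
G(0) = D - C A^{-1} B = 1 - (9/5) = -4/5 ≈ -0.8000

-0.8000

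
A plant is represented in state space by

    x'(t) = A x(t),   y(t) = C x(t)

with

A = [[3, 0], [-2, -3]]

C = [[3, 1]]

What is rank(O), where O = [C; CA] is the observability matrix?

CA = [[7, -3]]
Observability matrix O = [C; CA] = [[3, 1], [7, -3]]
det(O) = 3·(-3) - 1·7 = -9 - 7 = -16 ≠ 0, so rank(O) = 2.
rank(O) = 2 = n, so the pair (A, C) is completely observable.

2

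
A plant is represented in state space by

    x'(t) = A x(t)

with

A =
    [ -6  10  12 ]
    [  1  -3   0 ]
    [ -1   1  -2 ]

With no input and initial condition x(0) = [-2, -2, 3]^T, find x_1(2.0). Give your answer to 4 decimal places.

det(sI - A) = s^3 - (tr A)s^2 + (M11 + M22 + M33)s - det A, where Mii is the 2×2 principal minor of A obtained by deleting row i and column i.
tr A = (-6) + (-3) + (-2) = -11; M11 = (-3)·(-2) - 0·1 = 6 - 0 = 6; M22 = (-6)·(-2) - 12·(-1) = 12 - (-12) = 24; M33 = (-6)·(-3) - 10·1 = 18 - 10 = 8; sum of minors = 38.
det A = (-6)·((-3)·(-2) - 0·1) - 10·(1·(-2) - 0·(-1)) + 12·(1·1 - (-3)·(-1)) = (-6)·6 - 10·(-2) + 12·(-2) = -40.
So p(s) = det(sI - A) = s^3 + 11s^2 + 38s + 40.
Rational-root test: any integer root divides 40. Testing small divisors, s = -2 works: p(-2) = -8 + 44 + (-76) + 40 = 0, so (s + 2) is a factor.
Dividing, p(s) = (s + 2)(s^2 + 9s + 20).
Factor s^2 + 9s + 20: two numbers with sum -9 and product 20 are -4 and -5, so s^2 + 9s + 20 = (s + 4)(s + 5).
Hence p(s) = (s + 2) (s + 4) (s + 5), with roots -5, -4, -2.
The eigenvalues -5, -4, -2 are distinct and real, so A is diagonalisable and x(t) = e^{At} x(0) = V diag(e^{λ_i t}) V^{-1} x(0), where the columns of V are the eigenvectors.
λ = -5: A - (-5)I = [[-1, 10, 12], [1, 2, 0], [-1, 1, 3]]. v must be orthogonal to every row; (row 1) × (row 2) = [-24, 12, -12], so take v_1 = [2, -1, 1]^T.
λ = -4: A - (-4)I = [[-2, 10, 12], [1, 1, 0], [-1, 1, 2]]. v must be orthogonal to every row; (row 1) × (row 2) = [-12, 12, -12], so take v_2 = [1, -1, 1]^T.
λ = -2: A - (-2)I = [[-4, 10, 12], [1, -1, 0], [-1, 1, 0]]. v must be orthogonal to every row; (row 1) × (row 2) = [12, 12, -6], so take v_3 = [-2, -2, 1]^T.
V = [v_1 v_2 v_3] = [[2, 1, -2], [-1, -1, -2], [1, 1, 1]] has det V = 1, so V^{-1} = adj(V)/det V = [[1, -3, -4], [-1, 4, 6], [0, -1, -1]].
Modal coordinates z(0) = V^{-1} x(0): 1·(-2) + (-3)·(-2) + (-4)·3 = -8; (-1)·(-2) + 4·(-2) + 6·3 = 12; 0·(-2) + (-1)·(-2) + (-1)·3 = -1; so z(0) = [-8, 12, -1]^T.
x_1(t) = Σ_i (v_i)_1 · z_i(0) · e^{λ_i t} (row 1 of V times the modal terms).
x_1(2.0) = 2·(-8)·e^{-5·2.0} + 1·12·e^{-4·2.0} + (-2)·(-1)·e^{-2·2.0} = (-16)·0.000045 + 12·0.000335 + 2·0.018316 = 0.0399.

0.0399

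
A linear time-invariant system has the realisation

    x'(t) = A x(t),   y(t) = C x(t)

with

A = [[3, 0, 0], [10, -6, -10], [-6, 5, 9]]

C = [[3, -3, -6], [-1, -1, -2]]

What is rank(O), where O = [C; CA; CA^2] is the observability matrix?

CA = [[15, -12, -24], [-1, -4, -8]]
CA^2 = [[69, -48, -96], [5, -16, -32]]
Observability matrix O = [C; CA; CA^2] = [[3, -3, -6], [-1, -1, -2], [15, -12, -24], [-1, -4, -8], [69, -48, -96], [5, -16, -32]]
The columns c1, c2, c3 of O are linearly dependent: -2·c2 + c3 = 0 (check each entry), so rank(O) ≤ 2.
The 2×2 minor from rows 1, 2, columns 1, 2 is 3·(-1) - (-3)·(-1) = -3 - 3 = -6 ≠ 0, so rank(O) = 2.
rank(O) = 2 < n = 3, so the pair (A, C) is not completely observable.

2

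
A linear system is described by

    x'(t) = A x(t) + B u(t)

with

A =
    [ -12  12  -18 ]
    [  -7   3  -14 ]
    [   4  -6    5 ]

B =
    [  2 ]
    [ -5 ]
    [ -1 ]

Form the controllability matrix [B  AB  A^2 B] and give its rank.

AB = [[-66], [-15], [33]]
A^2B = [[18], [-45], [-9]]
Controllability matrix C = [B  AB  A^2B] = [[2, -66, 18], [-5, -15, -45], [-1, 33, -9]]
The rows r1, r2, r3 of C are linearly dependent: r1 + 2·r3 = 0 (check each entry), so rank(C) ≤ 2.
The 2×2 minor from rows 1, 2, columns 1, 2 is 2·(-15) - (-66)·(-5) = -30 - 330 = -360 ≠ 0, so rank(C) = 2.
rank(C) = 2 < n = 3, so the pair (A, B) is not completely controllable.

2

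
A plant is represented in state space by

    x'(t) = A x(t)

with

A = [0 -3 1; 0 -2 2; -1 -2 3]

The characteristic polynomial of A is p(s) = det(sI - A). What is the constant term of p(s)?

-4

Expand det(sI - A) for the 3×3 matrix.
p(s) = s^3 - s^2 - s - 4.
(Check: constant term = det(-A) = (-1)^3 det A = -4; coefficient of s^2 = -tr A = -1.)
The constant term is -4.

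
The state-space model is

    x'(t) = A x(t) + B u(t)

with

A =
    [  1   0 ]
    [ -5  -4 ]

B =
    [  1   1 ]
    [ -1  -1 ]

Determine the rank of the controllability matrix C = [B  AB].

AB = [[1, 1], [-1, -1]]
Controllability matrix C = [B  AB] = [[1, 1, 1, 1], [-1, -1, -1, -1]]
Every column of C is a scalar multiple of column 1 = [1, -1] (multipliers 1, 1, 1, 1), so the columns span a one-dimensional space.
C ≠ 0, hence rank(C) = 1.
rank(C) = 1 < n = 2, so the pair (A, B) is not completely controllable.

1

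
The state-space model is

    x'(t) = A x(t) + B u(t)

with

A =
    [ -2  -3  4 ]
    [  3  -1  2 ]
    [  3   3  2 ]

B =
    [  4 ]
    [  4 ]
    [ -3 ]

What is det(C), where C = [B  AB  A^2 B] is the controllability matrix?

1308

AB = [[-32], [2], [18]]
A^2B = [[130], [-62], [-54]]
Controllability matrix C = [B  AB  A^2B] = [[4, -32, 130], [4, 2, -62], [-3, 18, -54]]
Expanding along the first row, det(C) = 4·(2·(-54) - (-62)·18) - (-32)·(4·(-54) - (-62)·(-3)) + 130·(4·18 - 2·(-3)) = 4·1008 - (-32)·(-402) + 130·78 = 1308
Since det(C) ≠ 0, rank(C) = 3 and the system is completely controllable.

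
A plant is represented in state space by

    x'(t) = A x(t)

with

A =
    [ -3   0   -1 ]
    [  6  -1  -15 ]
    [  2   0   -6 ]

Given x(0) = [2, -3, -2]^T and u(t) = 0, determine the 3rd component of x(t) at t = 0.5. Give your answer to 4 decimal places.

0.1553

det(sI - A) = s^3 - (tr A)s^2 + (M11 + M22 + M33)s - det A, where Mii is the 2×2 principal minor of A obtained by deleting row i and column i.
tr A = (-3) + (-1) + (-6) = -10; M11 = (-1)·(-6) - (-15)·0 = 6 - 0 = 6; M22 = (-3)·(-6) - (-1)·2 = 18 - (-2) = 20; M33 = (-3)·(-1) - 0·6 = 3 - 0 = 3; sum of minors = 29.
det A = (-3)·((-1)·(-6) - (-15)·0) - 0·(6·(-6) - (-15)·2) + (-1)·(6·0 - (-1)·2) = (-3)·6 - 0·(-6) + (-1)·2 = -20.
So p(s) = det(sI - A) = s^3 + 10s^2 + 29s + 20.
Rational-root test: any integer root divides 20. Testing small divisors, s = -1 works: p(-1) = -1 + 10 + (-29) + 20 = 0, so (s + 1) is a factor.
Dividing, p(s) = (s + 1)(s^2 + 9s + 20).
Factor s^2 + 9s + 20: two numbers with sum -9 and product 20 are -4 and -5, so s^2 + 9s + 20 = (s + 4)(s + 5).
Hence p(s) = (s + 1) (s + 4) (s + 5), with roots -5, -4, -1.
The eigenvalues -5, -4, -1 are distinct and real, so A is diagonalisable and x(t) = e^{At} x(0) = V diag(e^{λ_i t}) V^{-1} x(0), where the columns of V are the eigenvectors.
λ = -5: A - (-5)I = [[2, 0, -1], [6, 4, -15], [2, 0, -1]]. v must be orthogonal to every row; (row 1) × (row 2) = [4, 24, 8], so take v_1 = [-1, -6, -2]^T.
λ = -4: A - (-4)I = [[1, 0, -1], [6, 3, -15], [2, 0, -2]]. v must be orthogonal to every row; (row 1) × (row 2) = [3, 9, 3], so take v_2 = [1, 3, 1]^T.
λ = -1: A - (-1)I = [[-2, 0, -1], [6, 0, -15], [2, 0, -5]]. v must be orthogonal to every row; (row 1) × (row 2) = [0, -36, 0], so take v_3 = [0, 1, 0]^T.
V = [v_1 v_2 v_3] = [[-1, 1, 0], [-6, 3, 1], [-2, 1, 0]] has det V = -1, so V^{-1} = adj(V)/det V = [[1, 0, -1], [2, 0, -1], [0, 1, -3]].
Modal coordinates z(0) = V^{-1} x(0): 1·2 + 0·(-3) + (-1)·(-2) = 4; 2·2 + 0·(-3) + (-1)·(-2) = 6; 0·2 + 1·(-3) + (-3)·(-2) = 3; so z(0) = [4, 6, 3]^T.
x_3(t) = Σ_i (v_i)_3 · z_i(0) · e^{λ_i t} (row 3 of V times the modal terms).
x_3(0.5) = (-2)·4·e^{-5·0.5} + 1·6·e^{-4·0.5} + 0·3·e^{-1·0.5} = (-8)·0.082085 + 6·0.135335 + 0·0.606531 = 0.1553.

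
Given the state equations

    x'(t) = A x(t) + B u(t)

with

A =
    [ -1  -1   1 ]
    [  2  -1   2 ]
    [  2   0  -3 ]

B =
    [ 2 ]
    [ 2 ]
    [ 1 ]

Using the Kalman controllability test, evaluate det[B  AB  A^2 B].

AB = [[-3], [4], [1]]
A^2B = [[0], [-8], [-9]]
Controllability matrix C = [B  AB  A^2B] = [[2, -3, 0], [2, 4, -8], [1, 1, -9]]
Expanding along the first row, det(C) = 2·(4·(-9) - (-8)·1) - (-3)·(2·(-9) - (-8)·1) + 0·(2·1 - 4·1) = 2·(-28) - (-3)·(-10) + 0·(-2) = -86
Since det(C) ≠ 0, rank(C) = 3 and the system is completely controllable.

-86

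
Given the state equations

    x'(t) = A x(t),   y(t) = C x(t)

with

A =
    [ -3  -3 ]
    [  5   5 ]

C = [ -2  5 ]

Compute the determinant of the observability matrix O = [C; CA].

-217

CA = [[31, 31]]
Observability matrix O = [C; CA] = [[-2, 5], [31, 31]]
det(O) = (-2)·31 - 5·31 = -62 - 155 = -217
Since det(O) ≠ 0, rank(O) = 2 and the system is completely observable.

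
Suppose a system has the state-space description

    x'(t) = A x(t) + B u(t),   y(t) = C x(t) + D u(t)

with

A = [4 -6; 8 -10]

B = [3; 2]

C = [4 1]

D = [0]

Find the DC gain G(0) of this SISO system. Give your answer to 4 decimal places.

11.0000

G(0) = C(-A)^{-1}B + D = -C A^{-1} B + D.
det A = 8, so A^{-1} = (1/8)·adj(A) = [[-5/4, 3/4], [-1, 1/2]]
A^{-1} B = [-9/4, -2]^T
C A^{-1} B = -11
G(0) = D - C A^{-1} B = 0 - (-11) = 11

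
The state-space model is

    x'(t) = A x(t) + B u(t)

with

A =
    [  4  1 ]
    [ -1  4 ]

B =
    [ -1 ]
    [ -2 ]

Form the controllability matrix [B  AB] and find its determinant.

AB = [[-6], [-7]]
Controllability matrix C = [B  AB] = [[-1, -6], [-2, -7]]
det(C) = (-1)·(-7) - (-6)·(-2) = 7 - 12 = -5
Since det(C) ≠ 0, rank(C) = 2 and the system is completely controllable.

-5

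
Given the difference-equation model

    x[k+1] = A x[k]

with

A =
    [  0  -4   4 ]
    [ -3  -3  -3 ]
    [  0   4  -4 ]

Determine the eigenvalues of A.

-4, -3, 0

det(zI - A) = z^3 - (tr A)z^2 + (M11 + M22 + M33)z - det A, where Mii is the 2×2 principal minor of A obtained by deleting row i and column i.
tr A = 0 + (-3) + (-4) = -7; M11 = (-3)·(-4) - (-3)·4 = 12 - (-12) = 24; M22 = 0·(-4) - 4·0 = 0 - 0 = 0; M33 = 0·(-3) - (-4)·(-3) = 0 - 12 = -12; sum of minors = 12.
det A = 0·((-3)·(-4) - (-3)·4) - (-4)·((-3)·(-4) - (-3)·0) + 4·((-3)·4 - (-3)·0) = 0·24 - (-4)·12 + 4·(-12) = 0.
So p(z) = det(zI - A) = z^3 + 7z^2 + 12z.
The constant term is 0, so p(z) = z(z^2 + 7z + 12).
Factor z^2 + 7z + 12: two numbers with sum -7 and product 12 are -3 and -4, so z^2 + 7z + 12 = (z + 3)(z + 4).
Hence p(z) = z (z + 3) (z + 4), with roots -4, -3, 0.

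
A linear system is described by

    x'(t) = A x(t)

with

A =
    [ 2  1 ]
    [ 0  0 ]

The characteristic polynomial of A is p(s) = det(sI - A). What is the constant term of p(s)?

0

For a 2×2 matrix, det(sI - A) = s^2 - (tr A)s + det A.
tr A = 2, det A = 0.
So p(s) = s^2 - 2s.
The constant term is 0.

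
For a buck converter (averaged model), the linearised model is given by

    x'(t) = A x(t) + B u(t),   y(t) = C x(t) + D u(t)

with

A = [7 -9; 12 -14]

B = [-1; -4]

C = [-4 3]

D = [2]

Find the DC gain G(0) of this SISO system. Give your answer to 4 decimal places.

G(0) = C(-A)^{-1}B + D = -C A^{-1} B + D.
det A = 10, so A^{-1} = (1/10)·adj(A) = [[-7/5, 9/10], [-6/5, 7/10]]
A^{-1} B = [-11/5, -8/5]^T
C A^{-1} B = 4
G(0) = D - C A^{-1} B = 2 - (4) = -2

-2.0000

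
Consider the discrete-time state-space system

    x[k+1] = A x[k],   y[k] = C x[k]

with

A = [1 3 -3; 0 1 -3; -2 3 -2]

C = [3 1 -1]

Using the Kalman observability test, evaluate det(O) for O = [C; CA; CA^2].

CA = [[5, 7, -10]]
CA^2 = [[25, -8, -16]]
Observability matrix O = [C; CA; CA^2] = [[3, 1, -1], [5, 7, -10], [25, -8, -16]]
Expanding along the first row, det(O) = 3·(7·(-16) - (-10)·(-8)) - 1·(5·(-16) - (-10)·25) + (-1)·(5·(-8) - 7·25) = 3·(-192) - 1·170 + (-1)·(-215) = -531
Since det(O) ≠ 0, rank(O) = 3 and the system is completely observable.

-531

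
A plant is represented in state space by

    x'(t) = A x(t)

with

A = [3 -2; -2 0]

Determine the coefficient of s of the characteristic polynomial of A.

For a 2×2 matrix, det(sI - A) = s^2 - (tr A)s + det A.
tr A = 3, det A = -4.
So p(s) = s^2 - 3s - 4.
The coefficient of s is -3.

-3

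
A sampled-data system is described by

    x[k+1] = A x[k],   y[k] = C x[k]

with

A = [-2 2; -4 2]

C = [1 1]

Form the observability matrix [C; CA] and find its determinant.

10

CA = [[-6, 4]]
Observability matrix O = [C; CA] = [[1, 1], [-6, 4]]
det(O) = 1·4 - 1·(-6) = 4 - (-6) = 10
Since det(O) ≠ 0, rank(O) = 2 and the system is completely observable.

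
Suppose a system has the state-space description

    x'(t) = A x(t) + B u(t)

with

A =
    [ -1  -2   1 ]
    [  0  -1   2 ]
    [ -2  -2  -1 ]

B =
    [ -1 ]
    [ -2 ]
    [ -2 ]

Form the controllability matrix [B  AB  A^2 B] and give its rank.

AB = [[3], [-2], [8]]
A^2B = [[9], [18], [-10]]
Controllability matrix C = [B  AB  A^2B] = [[-1, 3, 9], [-2, -2, 18], [-2, 8, -10]]
det(C) = (-1)·((-2)·(-10) - 18·8) - 3·((-2)·(-10) - 18·(-2)) + 9·((-2)·8 - (-2)·(-2)) = (-1)·(-124) - 3·56 + 9·(-20) = -224 ≠ 0, so rank(C) = 3.
rank(C) = 3 = n, so the pair (A, B) is completely controllable.

3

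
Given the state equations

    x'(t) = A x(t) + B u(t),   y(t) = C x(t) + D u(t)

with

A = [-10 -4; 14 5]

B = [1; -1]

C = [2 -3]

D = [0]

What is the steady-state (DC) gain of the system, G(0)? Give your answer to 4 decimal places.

G(0) = C(-A)^{-1}B + D = -C A^{-1} B + D.
det A = 6, so A^{-1} = (1/6)·adj(A) = [[5/6, 2/3], [-7/3, -5/3]]
A^{-1} B = [1/6, -2/3]^T
C A^{-1} B = 7/3
G(0) = D - C A^{-1} B = 0 - (7/3) = -7/3 ≈ -2.3333

-2.3333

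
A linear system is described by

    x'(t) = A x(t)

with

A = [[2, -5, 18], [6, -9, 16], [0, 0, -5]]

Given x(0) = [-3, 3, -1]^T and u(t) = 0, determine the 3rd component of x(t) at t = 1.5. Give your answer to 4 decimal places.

det(sI - A) = s^3 - (tr A)s^2 + (M11 + M22 + M33)s - det A, where Mii is the 2×2 principal minor of A obtained by deleting row i and column i.
tr A = 2 + (-9) + (-5) = -12; M11 = (-9)·(-5) - 16·0 = 45 - 0 = 45; M22 = 2·(-5) - 18·0 = -10 - 0 = -10; M33 = 2·(-9) - (-5)·6 = -18 - (-30) = 12; sum of minors = 47.
det A = 2·((-9)·(-5) - 16·0) - (-5)·(6·(-5) - 16·0) + 18·(6·0 - (-9)·0) = 2·45 - (-5)·(-30) + 18·0 = -60.
So p(s) = det(sI - A) = s^3 + 12s^2 + 47s + 60.
Rational-root test: any integer root divides 60. Testing small divisors, s = -3 works: p(-3) = -27 + 108 + (-141) + 60 = 0, so (s + 3) is a factor.
Dividing, p(s) = (s + 3)(s^2 + 9s + 20).
Factor s^2 + 9s + 20: two numbers with sum -9 and product 20 are -4 and -5, so s^2 + 9s + 20 = (s + 4)(s + 5).
Hence p(s) = (s + 3) (s + 4) (s + 5), with roots -5, -4, -3.
The eigenvalues -5, -4, -3 are distinct and real, so A is diagonalisable and x(t) = e^{At} x(0) = V diag(e^{λ_i t}) V^{-1} x(0), where the columns of V are the eigenvectors.
λ = -5: A - (-5)I = [[7, -5, 18], [6, -4, 16], [0, 0, 0]]. v must be orthogonal to every row; (row 1) × (row 2) = [-8, -4, 2], so take v_1 = [-4, -2, 1]^T.
λ = -4: A - (-4)I = [[6, -5, 18], [6, -5, 16], [0, 0, -1]]. v must be orthogonal to every row; (row 1) × (row 2) = [10, 12, 0], so take v_2 = [5, 6, 0]^T.
λ = -3: A - (-3)I = [[5, -5, 18], [6, -6, 16], [0, 0, -2]]. v must be orthogonal to every row; (row 1) × (row 2) = [28, 28, 0], so take v_3 = [1, 1, 0]^T.
V = [v_1 v_2 v_3] = [[-4, 5, 1], [-2, 6, 1], [1, 0, 0]] has det V = -1, so V^{-1} = adj(V)/det V = [[0, 0, 1], [-1, 1, -2], [6, -5, 14]].
Modal coordinates z(0) = V^{-1} x(0): 0·(-3) + 0·3 + 1·(-1) = -1; (-1)·(-3) + 1·3 + (-2)·(-1) = 8; 6·(-3) + (-5)·3 + 14·(-1) = -47; so z(0) = [-1, 8, -47]^T.
x_3(t) = Σ_i (v_i)_3 · z_i(0) · e^{λ_i t} (row 3 of V times the modal terms).
x_3(1.5) = 1·(-1)·e^{-5·1.5} + 0·8·e^{-4·1.5} + 0·(-47)·e^{-3·1.5} = (-1)·0.000553 + 0·0.002479 + 0·0.011109 = -0.0006.

-0.0006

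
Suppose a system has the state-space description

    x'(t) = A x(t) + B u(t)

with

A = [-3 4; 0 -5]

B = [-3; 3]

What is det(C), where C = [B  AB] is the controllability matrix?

AB = [[21], [-15]]
Controllability matrix C = [B  AB] = [[-3, 21], [3, -15]]
det(C) = (-3)·(-15) - 21·3 = 45 - 63 = -18
Since det(C) ≠ 0, rank(C) = 2 and the system is completely controllable.

-18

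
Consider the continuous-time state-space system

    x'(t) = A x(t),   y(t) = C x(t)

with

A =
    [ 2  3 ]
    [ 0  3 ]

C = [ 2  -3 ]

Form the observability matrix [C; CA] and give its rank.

CA = [[4, -3]]
Observability matrix O = [C; CA] = [[2, -3], [4, -3]]
det(O) = 2·(-3) - (-3)·4 = -6 - (-12) = 6 ≠ 0, so rank(O) = 2.
rank(O) = 2 = n, so the pair (A, C) is completely observable.

2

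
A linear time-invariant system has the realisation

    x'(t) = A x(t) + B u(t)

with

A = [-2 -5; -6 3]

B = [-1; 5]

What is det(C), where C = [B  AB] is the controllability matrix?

AB = [[-23], [21]]
Controllability matrix C = [B  AB] = [[-1, -23], [5, 21]]
det(C) = (-1)·21 - (-23)·5 = -21 - (-115) = 94
Since det(C) ≠ 0, rank(C) = 2 and the system is completely controllable.

94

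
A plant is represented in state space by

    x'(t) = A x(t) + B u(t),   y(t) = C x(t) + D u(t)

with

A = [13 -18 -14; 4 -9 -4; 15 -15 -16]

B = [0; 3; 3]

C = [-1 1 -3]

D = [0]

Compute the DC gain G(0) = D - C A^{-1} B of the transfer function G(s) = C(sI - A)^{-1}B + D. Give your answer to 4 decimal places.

49.0000

G(0) = C(-A)^{-1}B + D = -C A^{-1} B + D.
det A = -30, so A^{-1} = (1/-30)·adj(A) = [[-14/5, 13/5, 9/5], [-2/15, -1/15, 2/15], [-5/2, 5/2, 3/2]]
A^{-1} B = [66/5, 1/5, 12]^T
C A^{-1} B = -49
G(0) = D - C A^{-1} B = 0 - (-49) = 49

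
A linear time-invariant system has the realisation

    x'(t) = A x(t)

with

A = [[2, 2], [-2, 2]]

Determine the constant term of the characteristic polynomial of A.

8

For a 2×2 matrix, det(sI - A) = s^2 - (tr A)s + det A.
tr A = 4, det A = 8.
So p(s) = s^2 - 4s + 8.
The constant term is 8.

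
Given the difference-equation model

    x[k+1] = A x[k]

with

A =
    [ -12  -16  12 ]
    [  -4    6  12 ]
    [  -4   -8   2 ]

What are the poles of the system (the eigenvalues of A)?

det(zI - A) = z^3 - (tr A)z^2 + (M11 + M22 + M33)z - det A, where Mii is the 2×2 principal minor of A obtained by deleting row i and column i.
tr A = (-12) + 6 + 2 = -4; M11 = 6·2 - 12·(-8) = 12 - (-96) = 108; M22 = (-12)·2 - 12·(-4) = -24 - (-48) = 24; M33 = (-12)·6 - (-16)·(-4) = -72 - 64 = -136; sum of minors = -4.
det A = (-12)·(6·2 - 12·(-8)) - (-16)·((-4)·2 - 12·(-4)) + 12·((-4)·(-8) - 6·(-4)) = (-12)·108 - (-16)·40 + 12·56 = 16.
So p(z) = det(zI - A) = z^3 + 4z^2 - 4z - 16.
Rational-root test: any integer root divides -16. Testing small divisors, z = -2 works: p(-2) = -8 + 16 + 8 + (-16) = 0, so (z + 2) is a factor.
Dividing, p(z) = (z + 2)(z^2 + 2z - 8).
Factor z^2 + 2z - 8: two numbers with sum -2 and product -8 are 2 and -4, so z^2 + 2z - 8 = (z - 2)(z + 4).
Hence p(z) = (z - 2) (z + 2) (z + 4), with roots -4, -2, 2.

-4, -2, 2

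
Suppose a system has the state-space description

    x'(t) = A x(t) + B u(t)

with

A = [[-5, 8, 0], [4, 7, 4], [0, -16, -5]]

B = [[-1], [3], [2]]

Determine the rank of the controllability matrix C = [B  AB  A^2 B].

2

AB = [[29], [25], [-58]]
A^2B = [[55], [59], [-110]]
Controllability matrix C = [B  AB  A^2B] = [[-1, 29, 55], [3, 25, 59], [2, -58, -110]]
The rows r1, r2, r3 of C are linearly dependent: 2·r1 + r3 = 0 (check each entry), so rank(C) ≤ 2.
The 2×2 minor from rows 1, 2, columns 1, 2 is (-1)·25 - 29·3 = -25 - 87 = -112 ≠ 0, so rank(C) = 2.
rank(C) = 2 < n = 3, so the pair (A, B) is not completely controllable.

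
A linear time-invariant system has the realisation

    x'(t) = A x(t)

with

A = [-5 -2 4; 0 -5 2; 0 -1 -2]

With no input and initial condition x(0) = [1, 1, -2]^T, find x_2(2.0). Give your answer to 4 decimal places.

det(sI - A) = s^3 - (tr A)s^2 + (M11 + M22 + M33)s - det A, where Mii is the 2×2 principal minor of A obtained by deleting row i and column i.
tr A = (-5) + (-5) + (-2) = -12; M11 = (-5)·(-2) - 2·(-1) = 10 - (-2) = 12; M22 = (-5)·(-2) - 4·0 = 10 - 0 = 10; M33 = (-5)·(-5) - (-2)·0 = 25 - 0 = 25; sum of minors = 47.
det A = (-5)·((-5)·(-2) - 2·(-1)) - (-2)·(0·(-2) - 2·0) + 4·(0·(-1) - (-5)·0) = (-5)·12 - (-2)·0 + 4·0 = -60.
So p(s) = det(sI - A) = s^3 + 12s^2 + 47s + 60.
Rational-root test: any integer root divides 60. Testing small divisors, s = -3 works: p(-3) = -27 + 108 + (-141) + 60 = 0, so (s + 3) is a factor.
Dividing, p(s) = (s + 3)(s^2 + 9s + 20).
Factor s^2 + 9s + 20: two numbers with sum -9 and product 20 are -4 and -5, so s^2 + 9s + 20 = (s + 4)(s + 5).
Hence p(s) = (s + 3) (s + 4) (s + 5), with roots -5, -4, -3.
The eigenvalues -5, -4, -3 are distinct and real, so A is diagonalisable and x(t) = e^{At} x(0) = V diag(e^{λ_i t}) V^{-1} x(0), where the columns of V are the eigenvectors.
λ = -5: A - (-5)I = [[0, -2, 4], [0, 0, 2], [0, -1, 3]]. v must be orthogonal to every row; (row 1) × (row 2) = [-4, 0, 0], so take v_1 = [1, 0, 0]^T.
λ = -4: A - (-4)I = [[-1, -2, 4], [0, -1, 2], [0, -1, 2]]. v must be orthogonal to every row; (row 1) × (row 2) = [0, 2, 1], so take v_2 = [0, 2, 1]^T.
λ = -3: A - (-3)I = [[-2, -2, 4], [0, -2, 2], [0, -1, 1]]. v must be orthogonal to every row; (row 1) × (row 2) = [4, 4, 4], so take v_3 = [1, 1, 1]^T.
V = [v_1 v_2 v_3] = [[1, 0, 1], [0, 2, 1], [0, 1, 1]] has det V = 1, so V^{-1} = adj(V)/det V = [[1, 1, -2], [0, 1, -1], [0, -1, 2]].
Modal coordinates z(0) = V^{-1} x(0): 1·1 + 1·1 + (-2)·(-2) = 6; 0·1 + 1·1 + (-1)·(-2) = 3; 0·1 + (-1)·1 + 2·(-2) = -5; so z(0) = [6, 3, -5]^T.
x_2(t) = Σ_i (v_i)_2 · z_i(0) · e^{λ_i t} (row 2 of V times the modal terms).
x_2(2.0) = 0·6·e^{-5·2.0} + 2·3·e^{-4·2.0} + 1·(-5)·e^{-3·2.0} = 0·0.000045 + 6·0.000335 + (-5)·0.002479 = -0.0104.

-0.0104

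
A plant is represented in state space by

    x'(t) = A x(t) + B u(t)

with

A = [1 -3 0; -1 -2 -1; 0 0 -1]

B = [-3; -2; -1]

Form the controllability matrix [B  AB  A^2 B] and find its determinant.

AB = [[3], [8], [1]]
A^2B = [[-21], [-20], [-1]]
Controllability matrix C = [B  AB  A^2B] = [[-3, 3, -21], [-2, 8, -20], [-1, 1, -1]]
Expanding along the first row, det(C) = (-3)·(8·(-1) - (-20)·1) - 3·((-2)·(-1) - (-20)·(-1)) + (-21)·((-2)·1 - 8·(-1)) = (-3)·12 - 3·(-18) + (-21)·6 = -108
Since det(C) ≠ 0, rank(C) = 3 and the system is completely controllable.

-108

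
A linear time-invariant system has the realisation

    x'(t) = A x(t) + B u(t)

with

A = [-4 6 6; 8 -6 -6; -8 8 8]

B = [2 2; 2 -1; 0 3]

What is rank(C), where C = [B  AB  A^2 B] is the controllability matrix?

AB = [[4, 4], [4, 4], [0, 0]]
A^2B = [[8, 8], [8, 8], [0, 0]]
Controllability matrix C = [B  AB  A^2B] = [[2, 2, 4, 4, 8, 8], [2, -1, 4, 4, 8, 8], [0, 3, 0, 0, 0, 0]]
The rows r1, r2, r3 of C are linearly dependent: -r1 + r2 + r3 = 0 (check each entry), so rank(C) ≤ 2.
The 2×2 minor from rows 1, 2, columns 1, 2 is 2·(-1) - 2·2 = -2 - 4 = -6 ≠ 0, so rank(C) = 2.
rank(C) = 2 < n = 3, so the pair (A, B) is not completely controllable.

2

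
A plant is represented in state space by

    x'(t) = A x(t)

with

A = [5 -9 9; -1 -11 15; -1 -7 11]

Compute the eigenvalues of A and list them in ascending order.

-4, 4, 5

det(sI - A) = s^3 - (tr A)s^2 + (M11 + M22 + M33)s - det A, where Mii is the 2×2 principal minor of A obtained by deleting row i and column i.
tr A = 5 + (-11) + 11 = 5; M11 = (-11)·11 - 15·(-7) = -121 - (-105) = -16; M22 = 5·11 - 9·(-1) = 55 - (-9) = 64; M33 = 5·(-11) - (-9)·(-1) = -55 - 9 = -64; sum of minors = -16.
det A = 5·((-11)·11 - 15·(-7)) - (-9)·((-1)·11 - 15·(-1)) + 9·((-1)·(-7) - (-11)·(-1)) = 5·(-16) - (-9)·4 + 9·(-4) = -80.
So p(s) = det(sI - A) = s^3 - 5s^2 - 16s + 80.
Rational-root test: any integer root divides 80. Testing small divisors, s = -4 works: p(-4) = -64 + (-80) + 64 + 80 = 0, so (s + 4) is a factor.
Dividing, p(s) = (s + 4)(s^2 - 9s + 20).
Factor s^2 - 9s + 20: two numbers with sum 9 and product 20 are 5 and 4, so s^2 - 9s + 20 = (s - 5)(s - 4).
Hence p(s) = (s - 5) (s - 4) (s + 4), with roots -4, 4, 5.
At least one eigenvalue has non-negative real part, so the system is not asymptotically stable.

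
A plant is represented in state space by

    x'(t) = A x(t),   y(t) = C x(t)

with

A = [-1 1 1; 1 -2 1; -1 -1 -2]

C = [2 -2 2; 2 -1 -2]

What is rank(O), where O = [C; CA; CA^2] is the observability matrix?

3

CA = [[-6, 4, -4], [-1, 6, 5]]
CA^2 = [[14, -10, 6], [2, -18, -5]]
Observability matrix O = [C; CA; CA^2] = [[2, -2, 2], [2, -1, -2], [-6, 4, -4], [-1, 6, 5], [14, -10, 6], [2, -18, -5]]
Take the 3×3 submatrix of O formed by rows 1, 2, 3: [[2, -2, 2], [2, -1, -2], [-6, 4, -4]]. Its determinant is 2·((-1)·(-4) - (-2)·4) - (-2)·(2·(-4) - (-2)·(-6)) + 2·(2·4 - (-1)·(-6)) = 2·12 - (-2)·(-20) + 2·2 = -12 ≠ 0.
So rank(O) ≥ 3; since O has 3 columns, rank(O) = 3.
rank(O) = 3 = n, so the pair (A, C) is completely observable.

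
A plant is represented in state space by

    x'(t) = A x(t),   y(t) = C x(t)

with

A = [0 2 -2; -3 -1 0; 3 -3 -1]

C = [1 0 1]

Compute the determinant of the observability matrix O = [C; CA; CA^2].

CA = [[3, -1, -3]]
CA^2 = [[-6, 16, -3]]
Observability matrix O = [C; CA; CA^2] = [[1, 0, 1], [3, -1, -3], [-6, 16, -3]]
Expanding along the first row, det(O) = 1·((-1)·(-3) - (-3)·16) - 0·(3·(-3) - (-3)·(-6)) + 1·(3·16 - (-1)·(-6)) = 1·51 - 0·(-27) + 1·42 = 93
Since det(O) ≠ 0, rank(O) = 3 and the system is completely observable.

93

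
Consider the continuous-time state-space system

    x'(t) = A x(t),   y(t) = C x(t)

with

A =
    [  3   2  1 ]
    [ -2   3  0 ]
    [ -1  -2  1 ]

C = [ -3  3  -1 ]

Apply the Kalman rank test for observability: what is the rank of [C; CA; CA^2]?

3

CA = [[-14, 5, -4]]
CA^2 = [[-48, -5, -18]]
Observability matrix O = [C; CA; CA^2] = [[-3, 3, -1], [-14, 5, -4], [-48, -5, -18]]
det(O) = (-3)·(5·(-18) - (-4)·(-5)) - 3·((-14)·(-18) - (-4)·(-48)) + (-1)·((-14)·(-5) - 5·(-48)) = (-3)·(-110) - 3·60 + (-1)·310 = -160 ≠ 0, so rank(O) = 3.
rank(O) = 3 = n, so the pair (A, C) is completely observable.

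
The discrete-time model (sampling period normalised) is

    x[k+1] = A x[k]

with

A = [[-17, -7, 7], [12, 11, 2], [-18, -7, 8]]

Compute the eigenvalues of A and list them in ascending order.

-3, 1, 4

det(zI - A) = z^3 - (tr A)z^2 + (M11 + M22 + M33)z - det A, where Mii is the 2×2 principal minor of A obtained by deleting row i and column i.
tr A = (-17) + 11 + 8 = 2; M11 = 11·8 - 2·(-7) = 88 - (-14) = 102; M22 = (-17)·8 - 7·(-18) = -136 - (-126) = -10; M33 = (-17)·11 - (-7)·12 = -187 - (-84) = -103; sum of minors = -11.
det A = (-17)·(11·8 - 2·(-7)) - (-7)·(12·8 - 2·(-18)) + 7·(12·(-7) - 11·(-18)) = (-17)·102 - (-7)·132 + 7·114 = -12.
So p(z) = det(zI - A) = z^3 - 2z^2 - 11z + 12.
Rational-root test: any integer root divides 12. Testing small divisors, z = 1 works: p(1) = 1 + (-2) + (-11) + 12 = 0, so (z - 1) is a factor.
Dividing, p(z) = (z - 1)(z^2 - z - 12).
Factor z^2 - z - 12: two numbers with sum 1 and product -12 are 4 and -3, so z^2 - z - 12 = (z - 4)(z + 3).
Hence p(z) = (z - 4) (z - 1) (z + 3), with roots -3, 1, 4.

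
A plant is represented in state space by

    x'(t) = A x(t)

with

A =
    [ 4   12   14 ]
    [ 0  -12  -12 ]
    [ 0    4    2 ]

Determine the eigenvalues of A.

det(sI - A) = s^3 - (tr A)s^2 + (M11 + M22 + M33)s - det A, where Mii is the 2×2 principal minor of A obtained by deleting row i and column i.
tr A = 4 + (-12) + 2 = -6; M11 = (-12)·2 - (-12)·4 = -24 - (-48) = 24; M22 = 4·2 - 14·0 = 8 - 0 = 8; M33 = 4·(-12) - 12·0 = -48 - 0 = -48; sum of minors = -16.
det A = 4·((-12)·2 - (-12)·4) - 12·(0·2 - (-12)·0) + 14·(0·4 - (-12)·0) = 4·24 - 12·0 + 14·0 = 96.
So p(s) = det(sI - A) = s^3 + 6s^2 - 16s - 96.
Rational-root test: any integer root divides -96. Testing small divisors, s = -4 works: p(-4) = -64 + 96 + 64 + (-96) = 0, so (s + 4) is a factor.
Dividing, p(s) = (s + 4)(s^2 + 2s - 24).
Factor s^2 + 2s - 24: two numbers with sum -2 and product -24 are 4 and -6, so s^2 + 2s - 24 = (s - 4)(s + 6).
Hence p(s) = (s - 4) (s + 4) (s + 6), with roots -6, -4, 4.
At least one eigenvalue has non-negative real part, so the system is not asymptotically stable.

-6, -4, 4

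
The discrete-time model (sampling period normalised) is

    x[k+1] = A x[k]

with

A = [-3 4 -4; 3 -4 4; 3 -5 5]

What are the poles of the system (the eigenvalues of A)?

-3, 0, 1

det(zI - A) = z^3 - (tr A)z^2 + (M11 + M22 + M33)z - det A, where Mii is the 2×2 principal minor of A obtained by deleting row i and column i.
tr A = (-3) + (-4) + 5 = -2; M11 = (-4)·5 - 4·(-5) = -20 - (-20) = 0; M22 = (-3)·5 - (-4)·3 = -15 - (-12) = -3; M33 = (-3)·(-4) - 4·3 = 12 - 12 = 0; sum of minors = -3.
det A = (-3)·((-4)·5 - 4·(-5)) - 4·(3·5 - 4·3) + (-4)·(3·(-5) - (-4)·3) = (-3)·0 - 4·3 + (-4)·(-3) = 0.
So p(z) = det(zI - A) = z^3 + 2z^2 - 3z.
The constant term is 0, so p(z) = z(z^2 + 2z - 3).
Factor z^2 + 2z - 3: two numbers with sum -2 and product -3 are 1 and -3, so z^2 + 2z - 3 = (z - 1)(z + 3).
Hence p(z) = z (z - 1) (z + 3), with roots -3, 0, 1.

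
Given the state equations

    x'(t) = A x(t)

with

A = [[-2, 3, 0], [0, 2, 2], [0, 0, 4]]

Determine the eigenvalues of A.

det(sI - A) = s^3 - (tr A)s^2 + (M11 + M22 + M33)s - det A, where Mii is the 2×2 principal minor of A obtained by deleting row i and column i.
tr A = (-2) + 2 + 4 = 4; M11 = 2·4 - 2·0 = 8 - 0 = 8; M22 = (-2)·4 - 0·0 = -8 - 0 = -8; M33 = (-2)·2 - 3·0 = -4 - 0 = -4; sum of minors = -4.
det A = (-2)·(2·4 - 2·0) - 3·(0·4 - 2·0) + 0·(0·0 - 2·0) = (-2)·8 - 3·0 + 0·0 = -16.
So p(s) = det(sI - A) = s^3 - 4s^2 - 4s + 16.
Rational-root test: any integer root divides 16. Testing small divisors, s = -2 works: p(-2) = -8 + (-16) + 8 + 16 = 0, so (s + 2) is a factor.
Dividing, p(s) = (s + 2)(s^2 - 6s + 8).
Factor s^2 - 6s + 8: two numbers with sum 6 and product 8 are 4 and 2, so s^2 - 6s + 8 = (s - 4)(s - 2).
Hence p(s) = (s - 4) (s - 2) (s + 2), with roots -2, 2, 4.
At least one eigenvalue has non-negative real part, so the system is not asymptotically stable.

-2, 2, 4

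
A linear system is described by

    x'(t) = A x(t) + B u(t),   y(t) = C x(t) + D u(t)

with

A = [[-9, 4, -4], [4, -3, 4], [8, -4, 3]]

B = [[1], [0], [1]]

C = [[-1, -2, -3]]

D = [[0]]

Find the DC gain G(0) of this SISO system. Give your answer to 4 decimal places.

G(0) = C(-A)^{-1}B + D = -C A^{-1} B + D.
det A = -15, so A^{-1} = (1/-15)·adj(A) = [[-7/15, -4/15, -4/15], [-4/3, -1/3, -4/3], [-8/15, 4/15, -11/15]]
A^{-1} B = [-11/15, -8/3, -19/15]^T
C A^{-1} B = 148/15
G(0) = D - C A^{-1} B = 0 - (148/15) = -148/15 ≈ -9.8667

-9.8667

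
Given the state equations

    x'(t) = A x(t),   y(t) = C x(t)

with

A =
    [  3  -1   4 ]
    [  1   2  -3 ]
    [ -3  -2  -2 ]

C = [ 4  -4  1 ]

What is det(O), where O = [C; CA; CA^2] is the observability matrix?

CA = [[5, -14, 26]]
CA^2 = [[-77, -85, 10]]
Observability matrix O = [C; CA; CA^2] = [[4, -4, 1], [5, -14, 26], [-77, -85, 10]]
Expanding along the first row, det(O) = 4·((-14)·10 - 26·(-85)) - (-4)·(5·10 - 26·(-77)) + 1·(5·(-85) - (-14)·(-77)) = 4·2070 - (-4)·2052 + 1·(-1503) = 14985
Since det(O) ≠ 0, rank(O) = 3 and the system is completely observable.

14985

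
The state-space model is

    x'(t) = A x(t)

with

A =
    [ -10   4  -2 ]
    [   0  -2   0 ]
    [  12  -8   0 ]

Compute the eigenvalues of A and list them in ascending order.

-6, -4, -2

det(sI - A) = s^3 - (tr A)s^2 + (M11 + M22 + M33)s - det A, where Mii is the 2×2 principal minor of A obtained by deleting row i and column i.
tr A = (-10) + (-2) + 0 = -12; M11 = (-2)·0 - 0·(-8) = 0 - 0 = 0; M22 = (-10)·0 - (-2)·12 = 0 - (-24) = 24; M33 = (-10)·(-2) - 4·0 = 20 - 0 = 20; sum of minors = 44.
det A = (-10)·((-2)·0 - 0·(-8)) - 4·(0·0 - 0·12) + (-2)·(0·(-8) - (-2)·12) = (-10)·0 - 4·0 + (-2)·24 = -48.
So p(s) = det(sI - A) = s^3 + 12s^2 + 44s + 48.
Rational-root test: any integer root divides 48. Testing small divisors, s = -2 works: p(-2) = -8 + 48 + (-88) + 48 = 0, so (s + 2) is a factor.
Dividing, p(s) = (s + 2)(s^2 + 10s + 24).
Factor s^2 + 10s + 24: two numbers with sum -10 and product 24 are -4 and -6, so s^2 + 10s + 24 = (s + 4)(s + 6).
Hence p(s) = (s + 2) (s + 4) (s + 6), with roots -6, -4, -2.
All eigenvalues have negative real part, so the system is asymptotically stable.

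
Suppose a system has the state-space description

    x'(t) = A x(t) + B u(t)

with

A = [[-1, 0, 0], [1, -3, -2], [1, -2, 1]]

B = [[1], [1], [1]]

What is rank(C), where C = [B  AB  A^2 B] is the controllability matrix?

AB = [[-1], [-4], [0]]
A^2B = [[1], [11], [7]]
Controllability matrix C = [B  AB  A^2B] = [[1, -1, 1], [1, -4, 11], [1, 0, 7]]
det(C) = 1·((-4)·7 - 11·0) - (-1)·(1·7 - 11·1) + 1·(1·0 - (-4)·1) = 1·(-28) - (-1)·(-4) + 1·4 = -28 ≠ 0, so rank(C) = 3.
rank(C) = 3 = n, so the pair (A, B) is completely controllable.

3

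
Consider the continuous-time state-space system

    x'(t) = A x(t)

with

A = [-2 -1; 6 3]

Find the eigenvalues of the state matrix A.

0, 1

det(sI - A) = s^2 - (tr A)s + det A, with tr A = (-2) + 3 = 1 and det A = (-2)·3 - (-1)·6 = -6 - (-6) = 0.
So p(s) = det(sI - A) = s^2 - s.
Factor s^2 - s: two numbers with sum 1 and product 0 are 1 and 0, so s^2 - s = s(s - 1).
Hence p(s) = s (s - 1), with roots 0, 1.
At least one eigenvalue has non-negative real part, so the system is not asymptotically stable.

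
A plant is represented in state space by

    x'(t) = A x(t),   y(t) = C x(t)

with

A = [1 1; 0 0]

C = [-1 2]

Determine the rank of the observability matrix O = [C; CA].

CA = [[-1, -1]]
Observability matrix O = [C; CA] = [[-1, 2], [-1, -1]]
det(O) = (-1)·(-1) - 2·(-1) = 1 - (-2) = 3 ≠ 0, so rank(O) = 2.
rank(O) = 2 = n, so the pair (A, C) is completely observable.

2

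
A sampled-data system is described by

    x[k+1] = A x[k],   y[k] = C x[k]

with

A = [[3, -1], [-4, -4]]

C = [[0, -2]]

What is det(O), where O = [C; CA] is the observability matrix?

CA = [[8, 8]]
Observability matrix O = [C; CA] = [[0, -2], [8, 8]]
det(O) = 0·8 - (-2)·8 = 0 - (-16) = 16
Since det(O) ≠ 0, rank(O) = 2 and the system is completely observable.

16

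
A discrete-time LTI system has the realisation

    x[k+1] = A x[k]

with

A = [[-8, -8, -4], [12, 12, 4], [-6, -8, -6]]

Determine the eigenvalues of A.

det(zI - A) = z^3 - (tr A)z^2 + (M11 + M22 + M33)z - det A, where Mii is the 2×2 principal minor of A obtained by deleting row i and column i.
tr A = (-8) + 12 + (-6) = -2; M11 = 12·(-6) - 4·(-8) = -72 - (-32) = -40; M22 = (-8)·(-6) - (-4)·(-6) = 48 - 24 = 24; M33 = (-8)·12 - (-8)·12 = -96 - (-96) = 0; sum of minors = -16.
det A = (-8)·(12·(-6) - 4·(-8)) - (-8)·(12·(-6) - 4·(-6)) + (-4)·(12·(-8) - 12·(-6)) = (-8)·(-40) - (-8)·(-48) + (-4)·(-24) = 32.
So p(z) = det(zI - A) = z^3 + 2z^2 - 16z - 32.
Rational-root test: any integer root divides -32. Testing small divisors, z = -2 works: p(-2) = -8 + 8 + 32 + (-32) = 0, so (z + 2) is a factor.
Dividing, p(z) = (z + 2)(z^2 - 16).
Factor z^2 - 16: two numbers with sum 0 and product -16 are 4 and -4, so z^2 - 16 = (z - 4)(z + 4).
Hence p(z) = (z - 4) (z + 2) (z + 4), with roots -4, -2, 4.

-4, -2, 4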